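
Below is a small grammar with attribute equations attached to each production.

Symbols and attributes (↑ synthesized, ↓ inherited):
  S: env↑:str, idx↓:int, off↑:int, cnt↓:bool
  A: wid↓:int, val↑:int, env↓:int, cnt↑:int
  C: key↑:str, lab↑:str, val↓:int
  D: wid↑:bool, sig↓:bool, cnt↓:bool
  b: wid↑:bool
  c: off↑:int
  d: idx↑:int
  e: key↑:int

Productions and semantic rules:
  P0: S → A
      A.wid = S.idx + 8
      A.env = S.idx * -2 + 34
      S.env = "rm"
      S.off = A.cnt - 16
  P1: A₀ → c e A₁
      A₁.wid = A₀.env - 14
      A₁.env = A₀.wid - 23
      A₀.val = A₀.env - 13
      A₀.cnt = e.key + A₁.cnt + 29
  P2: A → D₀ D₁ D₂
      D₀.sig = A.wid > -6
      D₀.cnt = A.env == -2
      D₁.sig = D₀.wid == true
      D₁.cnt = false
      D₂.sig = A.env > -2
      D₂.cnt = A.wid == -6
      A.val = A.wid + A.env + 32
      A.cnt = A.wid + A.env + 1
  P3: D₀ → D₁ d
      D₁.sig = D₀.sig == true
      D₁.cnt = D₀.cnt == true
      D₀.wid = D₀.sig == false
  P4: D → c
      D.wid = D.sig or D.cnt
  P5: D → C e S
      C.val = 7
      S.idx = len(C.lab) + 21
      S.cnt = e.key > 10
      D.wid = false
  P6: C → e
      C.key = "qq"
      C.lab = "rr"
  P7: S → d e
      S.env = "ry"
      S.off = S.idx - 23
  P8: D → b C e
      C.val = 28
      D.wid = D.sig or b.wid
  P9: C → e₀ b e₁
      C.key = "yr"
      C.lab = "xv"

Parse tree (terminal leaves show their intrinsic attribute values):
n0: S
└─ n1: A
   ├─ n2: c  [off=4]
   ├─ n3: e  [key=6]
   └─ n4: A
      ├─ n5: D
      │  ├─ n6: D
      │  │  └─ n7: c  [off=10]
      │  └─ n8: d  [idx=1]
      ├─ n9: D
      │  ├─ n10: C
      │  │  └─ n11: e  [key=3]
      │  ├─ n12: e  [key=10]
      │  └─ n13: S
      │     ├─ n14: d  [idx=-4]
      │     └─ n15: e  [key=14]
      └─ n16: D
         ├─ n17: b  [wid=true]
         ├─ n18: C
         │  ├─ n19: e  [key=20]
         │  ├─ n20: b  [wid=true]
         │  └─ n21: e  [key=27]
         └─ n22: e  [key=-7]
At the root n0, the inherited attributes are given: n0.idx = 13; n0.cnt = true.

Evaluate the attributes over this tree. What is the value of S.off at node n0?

12

1. n0.idx = 13  [given at root]
2. n0.cnt = true  [given at root]
3. n1.wid = 21  [S.idx + 8]
4. n1.env = 8  [S.idx * -2 + 34]
5. n2.off = 4  [terminal]
6. n3.key = 6  [terminal]
7. n4.wid = -6  [A₀.env - 14]
8. n4.env = -2  [A₀.wid - 23]
9. n5.sig = false  [A.wid > -6]
10. n5.cnt = true  [A.env == -2]
11. n6.sig = false  [D₀.sig == true]
12. n6.cnt = true  [D₀.cnt == true]
13. n7.off = 10  [terminal]
14. n6.wid = true  [D.sig or D.cnt]
15. n8.idx = 1  [terminal]
16. n5.wid = true  [D₀.sig == false]
17. n9.sig = true  [D₀.wid == true]
18. n9.cnt = false  [false]
19. n10.val = 7  [7]
20. n11.key = 3  [terminal]
21. n10.key = "qq"  ["qq"]
22. n10.lab = "rr"  ["rr"]
23. n12.key = 10  [terminal]
24. n13.idx = 23  [len(C.lab) + 21]
25. n13.cnt = false  [e.key > 10]
26. n14.idx = -4  [terminal]
27. n15.key = 14  [terminal]
28. n13.env = "ry"  ["ry"]
29. n13.off = 0  [S.idx - 23]
30. n9.wid = false  [false]
31. n16.sig = false  [A.env > -2]
32. n16.cnt = true  [A.wid == -6]
33. n17.wid = true  [terminal]
34. n18.val = 28  [28]
35. n19.key = 20  [terminal]
36. n20.wid = true  [terminal]
37. n21.key = 27  [terminal]
38. n18.key = "yr"  ["yr"]
39. n18.lab = "xv"  ["xv"]
40. n22.key = -7  [terminal]
41. n16.wid = true  [D.sig or b.wid]
42. n4.val = 24  [A.wid + A.env + 32]
43. n4.cnt = -7  [A.wid + A.env + 1]
44. n1.val = -5  [A₀.env - 13]
45. n1.cnt = 28  [e.key + A₁.cnt + 29]
46. n0.env = "rm"  ["rm"]
47. n0.off = 12  [A.cnt - 16]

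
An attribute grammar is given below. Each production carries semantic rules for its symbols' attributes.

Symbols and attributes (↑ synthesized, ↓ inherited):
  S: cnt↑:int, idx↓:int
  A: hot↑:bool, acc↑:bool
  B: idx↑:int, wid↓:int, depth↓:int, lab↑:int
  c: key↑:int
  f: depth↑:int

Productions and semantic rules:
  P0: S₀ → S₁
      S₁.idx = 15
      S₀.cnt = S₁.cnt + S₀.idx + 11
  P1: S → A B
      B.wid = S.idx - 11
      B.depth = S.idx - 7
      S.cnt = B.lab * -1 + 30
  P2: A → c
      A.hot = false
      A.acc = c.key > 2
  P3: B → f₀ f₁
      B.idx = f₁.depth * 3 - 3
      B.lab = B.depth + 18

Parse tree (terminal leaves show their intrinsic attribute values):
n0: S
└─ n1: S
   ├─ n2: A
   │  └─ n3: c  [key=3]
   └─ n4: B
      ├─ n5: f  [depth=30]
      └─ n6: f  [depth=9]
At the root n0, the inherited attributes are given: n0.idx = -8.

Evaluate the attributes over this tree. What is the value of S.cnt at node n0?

1. n0.idx = -8  [given at root]
2. n1.idx = 15  [15]
3. n3.key = 3  [terminal]
4. n2.hot = false  [false]
5. n2.acc = true  [c.key > 2]
6. n4.wid = 4  [S.idx - 11]
7. n4.depth = 8  [S.idx - 7]
8. n5.depth = 30  [terminal]
9. n6.depth = 9  [terminal]
10. n4.idx = 24  [f₁.depth * 3 - 3]
11. n4.lab = 26  [B.depth + 18]
12. n1.cnt = 4  [B.lab * -1 + 30]
13. n0.cnt = 7  [S₁.cnt + S₀.idx + 11]

7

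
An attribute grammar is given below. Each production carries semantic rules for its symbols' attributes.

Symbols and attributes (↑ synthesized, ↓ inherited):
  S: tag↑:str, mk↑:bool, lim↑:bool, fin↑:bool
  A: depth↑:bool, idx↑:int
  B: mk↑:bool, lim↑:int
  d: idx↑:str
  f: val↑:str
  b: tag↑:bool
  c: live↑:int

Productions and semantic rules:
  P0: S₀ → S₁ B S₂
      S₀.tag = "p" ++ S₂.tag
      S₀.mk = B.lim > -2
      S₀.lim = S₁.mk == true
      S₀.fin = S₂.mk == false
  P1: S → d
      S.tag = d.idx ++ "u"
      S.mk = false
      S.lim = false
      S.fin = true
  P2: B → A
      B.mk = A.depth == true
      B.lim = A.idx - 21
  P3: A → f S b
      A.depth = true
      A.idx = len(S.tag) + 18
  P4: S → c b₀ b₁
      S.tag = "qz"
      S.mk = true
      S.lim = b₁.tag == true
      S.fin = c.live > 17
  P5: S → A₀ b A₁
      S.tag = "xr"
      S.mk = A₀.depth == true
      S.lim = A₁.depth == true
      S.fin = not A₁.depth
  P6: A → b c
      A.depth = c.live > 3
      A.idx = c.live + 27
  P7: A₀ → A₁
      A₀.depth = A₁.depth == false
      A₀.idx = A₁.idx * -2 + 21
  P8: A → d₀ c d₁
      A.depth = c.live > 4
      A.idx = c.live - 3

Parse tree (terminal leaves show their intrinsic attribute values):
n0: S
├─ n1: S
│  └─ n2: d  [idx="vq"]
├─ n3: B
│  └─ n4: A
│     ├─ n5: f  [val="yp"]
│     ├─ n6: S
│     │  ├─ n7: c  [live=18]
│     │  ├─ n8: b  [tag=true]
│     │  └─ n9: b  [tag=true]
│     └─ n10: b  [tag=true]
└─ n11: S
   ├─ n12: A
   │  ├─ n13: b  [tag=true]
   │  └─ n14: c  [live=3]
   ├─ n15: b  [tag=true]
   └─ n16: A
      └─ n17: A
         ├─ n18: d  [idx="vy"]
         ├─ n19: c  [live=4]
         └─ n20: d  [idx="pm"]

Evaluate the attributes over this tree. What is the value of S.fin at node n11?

false

1. n2.idx = "vq"  [terminal]
2. n1.tag = "vqu"  [d.idx ++ "u"]
3. n1.mk = false  [false]
4. n1.lim = false  [false]
5. n1.fin = true  [true]
6. n5.val = "yp"  [terminal]
7. n7.live = 18  [terminal]
8. n8.tag = true  [terminal]
9. n9.tag = true  [terminal]
10. n6.tag = "qz"  ["qz"]
11. n6.mk = true  [true]
12. n6.lim = true  [b₁.tag == true]
13. n6.fin = true  [c.live > 17]
14. n10.tag = true  [terminal]
15. n4.depth = true  [true]
16. n4.idx = 20  [len(S.tag) + 18]
17. n3.mk = true  [A.depth == true]
18. n3.lim = -1  [A.idx - 21]
19. n13.tag = true  [terminal]
20. n14.live = 3  [terminal]
21. n12.depth = false  [c.live > 3]
22. n12.idx = 30  [c.live + 27]
23. n15.tag = true  [terminal]
24. n18.idx = "vy"  [terminal]
25. n19.live = 4  [terminal]
26. n20.idx = "pm"  [terminal]
27. n17.depth = false  [c.live > 4]
28. n17.idx = 1  [c.live - 3]
29. n16.depth = true  [A₁.depth == false]
30. n16.idx = 19  [A₁.idx * -2 + 21]
31. n11.tag = "xr"  ["xr"]
32. n11.mk = false  [A₀.depth == true]
33. n11.lim = true  [A₁.depth == true]
34. n11.fin = false  [not A₁.depth]
35. n0.tag = "pxr"  ["p" ++ S₂.tag]
36. n0.mk = true  [B.lim > -2]
37. n0.lim = false  [S₁.mk == true]
38. n0.fin = true  [S₂.mk == false]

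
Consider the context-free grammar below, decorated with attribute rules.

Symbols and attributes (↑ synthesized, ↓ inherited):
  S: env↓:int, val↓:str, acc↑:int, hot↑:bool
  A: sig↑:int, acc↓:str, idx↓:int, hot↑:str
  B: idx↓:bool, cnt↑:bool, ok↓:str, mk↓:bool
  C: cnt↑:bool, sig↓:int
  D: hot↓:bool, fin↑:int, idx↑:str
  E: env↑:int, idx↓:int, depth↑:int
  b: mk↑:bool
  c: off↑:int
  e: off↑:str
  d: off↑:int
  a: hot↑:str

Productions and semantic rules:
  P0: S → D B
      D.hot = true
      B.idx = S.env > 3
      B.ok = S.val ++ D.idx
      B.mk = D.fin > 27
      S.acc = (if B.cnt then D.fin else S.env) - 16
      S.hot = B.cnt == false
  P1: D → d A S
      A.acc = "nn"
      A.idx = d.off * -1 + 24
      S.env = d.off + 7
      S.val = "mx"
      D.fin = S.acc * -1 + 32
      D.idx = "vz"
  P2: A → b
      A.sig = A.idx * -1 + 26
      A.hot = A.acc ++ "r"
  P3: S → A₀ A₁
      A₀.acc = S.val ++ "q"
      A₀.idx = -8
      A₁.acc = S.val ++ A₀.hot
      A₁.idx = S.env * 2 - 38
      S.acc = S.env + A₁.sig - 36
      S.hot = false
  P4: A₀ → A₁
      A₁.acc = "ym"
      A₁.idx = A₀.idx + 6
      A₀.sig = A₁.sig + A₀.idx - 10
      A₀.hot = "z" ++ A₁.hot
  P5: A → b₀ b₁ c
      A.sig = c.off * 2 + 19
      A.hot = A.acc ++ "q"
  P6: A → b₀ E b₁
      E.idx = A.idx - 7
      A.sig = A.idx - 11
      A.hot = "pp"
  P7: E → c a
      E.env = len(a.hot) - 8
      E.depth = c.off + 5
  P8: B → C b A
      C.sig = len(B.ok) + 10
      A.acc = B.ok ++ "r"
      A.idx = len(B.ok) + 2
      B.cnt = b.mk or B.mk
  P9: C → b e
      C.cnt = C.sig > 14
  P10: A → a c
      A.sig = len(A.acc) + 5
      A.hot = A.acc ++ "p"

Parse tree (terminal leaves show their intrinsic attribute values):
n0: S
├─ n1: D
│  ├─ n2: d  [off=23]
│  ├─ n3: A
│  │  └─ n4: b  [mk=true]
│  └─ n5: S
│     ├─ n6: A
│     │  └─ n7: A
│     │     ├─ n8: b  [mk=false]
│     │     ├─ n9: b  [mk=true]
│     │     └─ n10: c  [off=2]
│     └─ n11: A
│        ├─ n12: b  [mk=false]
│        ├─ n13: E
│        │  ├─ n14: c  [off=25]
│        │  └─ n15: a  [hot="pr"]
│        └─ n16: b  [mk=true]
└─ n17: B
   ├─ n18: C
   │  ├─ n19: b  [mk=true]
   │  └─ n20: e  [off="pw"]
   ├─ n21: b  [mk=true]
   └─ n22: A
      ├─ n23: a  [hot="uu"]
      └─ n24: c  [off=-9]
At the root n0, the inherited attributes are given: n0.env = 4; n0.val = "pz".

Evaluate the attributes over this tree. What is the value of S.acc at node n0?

11

1. n0.env = 4  [given at root]
2. n0.val = "pz"  [given at root]
3. n1.hot = true  [true]
4. n2.off = 23  [terminal]
5. n3.acc = "nn"  ["nn"]
6. n3.idx = 1  [d.off * -1 + 24]
7. n4.mk = true  [terminal]
8. n3.sig = 25  [A.idx * -1 + 26]
9. n3.hot = "nnr"  [A.acc ++ "r"]
10. n5.env = 30  [d.off + 7]
11. n5.val = "mx"  ["mx"]
12. n6.acc = "mxq"  [S.val ++ "q"]
13. n6.idx = -8  [-8]
14. n7.acc = "ym"  ["ym"]
15. n7.idx = -2  [A₀.idx + 6]
16. n8.mk = false  [terminal]
17. n9.mk = true  [terminal]
18. n10.off = 2  [terminal]
19. n7.sig = 23  [c.off * 2 + 19]
20. n7.hot = "ymq"  [A.acc ++ "q"]
21. n6.sig = 5  [A₁.sig + A₀.idx - 10]
22. n6.hot = "zymq"  ["z" ++ A₁.hot]
23. n11.acc = "mxzymq"  [S.val ++ A₀.hot]
24. n11.idx = 22  [S.env * 2 - 38]
25. n12.mk = false  [terminal]
26. n13.idx = 15  [A.idx - 7]
27. n14.off = 25  [terminal]
28. n15.hot = "pr"  [terminal]
29. n13.env = -6  [len(a.hot) - 8]
30. n13.depth = 30  [c.off + 5]
31. n16.mk = true  [terminal]
32. n11.sig = 11  [A.idx - 11]
33. n11.hot = "pp"  ["pp"]
34. n5.acc = 5  [S.env + A₁.sig - 36]
35. n5.hot = false  [false]
36. n1.fin = 27  [S.acc * -1 + 32]
37. n1.idx = "vz"  ["vz"]
38. n17.idx = true  [S.env > 3]
39. n17.ok = "pzvz"  [S.val ++ D.idx]
40. n17.mk = false  [D.fin > 27]
41. n18.sig = 14  [len(B.ok) + 10]
42. n19.mk = true  [terminal]
43. n20.off = "pw"  [terminal]
44. n18.cnt = false  [C.sig > 14]
45. n21.mk = true  [terminal]
46. n22.acc = "pzvzr"  [B.ok ++ "r"]
47. n22.idx = 6  [len(B.ok) + 2]
48. n23.hot = "uu"  [terminal]
49. n24.off = -9  [terminal]
50. n22.sig = 10  [len(A.acc) + 5]
51. n22.hot = "pzvzrp"  [A.acc ++ "p"]
52. n17.cnt = true  [b.mk or B.mk]
53. n0.acc = 11  [(if B.cnt then D.fin else S.env) - 16]
54. n0.hot = false  [B.cnt == false]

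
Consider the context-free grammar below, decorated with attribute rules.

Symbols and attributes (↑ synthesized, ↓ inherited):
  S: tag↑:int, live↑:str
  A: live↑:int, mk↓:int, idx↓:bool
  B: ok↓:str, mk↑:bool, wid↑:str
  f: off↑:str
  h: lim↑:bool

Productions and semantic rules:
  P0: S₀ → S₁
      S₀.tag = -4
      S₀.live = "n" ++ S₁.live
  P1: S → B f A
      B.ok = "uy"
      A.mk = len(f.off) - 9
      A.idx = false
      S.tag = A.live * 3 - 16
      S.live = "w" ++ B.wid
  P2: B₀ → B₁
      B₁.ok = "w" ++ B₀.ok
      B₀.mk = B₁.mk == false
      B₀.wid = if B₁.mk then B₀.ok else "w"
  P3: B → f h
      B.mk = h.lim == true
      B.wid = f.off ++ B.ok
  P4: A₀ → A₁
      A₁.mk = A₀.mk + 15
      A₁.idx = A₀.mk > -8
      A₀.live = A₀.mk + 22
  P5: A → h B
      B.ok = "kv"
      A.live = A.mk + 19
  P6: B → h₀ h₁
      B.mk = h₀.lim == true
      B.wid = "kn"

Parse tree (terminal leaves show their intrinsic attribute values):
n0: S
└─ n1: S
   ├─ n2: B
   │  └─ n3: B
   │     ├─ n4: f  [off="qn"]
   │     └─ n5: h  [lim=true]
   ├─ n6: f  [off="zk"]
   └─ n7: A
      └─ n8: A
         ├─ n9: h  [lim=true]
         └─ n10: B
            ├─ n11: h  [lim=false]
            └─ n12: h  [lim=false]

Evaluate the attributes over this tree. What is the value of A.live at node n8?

1. n2.ok = "uy"  ["uy"]
2. n3.ok = "wuy"  ["w" ++ B₀.ok]
3. n4.off = "qn"  [terminal]
4. n5.lim = true  [terminal]
5. n3.mk = true  [h.lim == true]
6. n3.wid = "qnwuy"  [f.off ++ B.ok]
7. n2.mk = false  [B₁.mk == false]
8. n2.wid = "uy"  [if B₁.mk then B₀.ok else "w"]
9. n6.off = "zk"  [terminal]
10. n7.mk = -7  [len(f.off) - 9]
11. n7.idx = false  [false]
12. n8.mk = 8  [A₀.mk + 15]
13. n8.idx = true  [A₀.mk > -8]
14. n9.lim = true  [terminal]
15. n10.ok = "kv"  ["kv"]
16. n11.lim = false  [terminal]
17. n12.lim = false  [terminal]
18. n10.mk = false  [h₀.lim == true]
19. n10.wid = "kn"  ["kn"]
20. n8.live = 27  [A.mk + 19]
21. n7.live = 15  [A₀.mk + 22]
22. n1.tag = 29  [A.live * 3 - 16]
23. n1.live = "wuy"  ["w" ++ B.wid]
24. n0.tag = -4  [-4]
25. n0.live = "nwuy"  ["n" ++ S₁.live]

27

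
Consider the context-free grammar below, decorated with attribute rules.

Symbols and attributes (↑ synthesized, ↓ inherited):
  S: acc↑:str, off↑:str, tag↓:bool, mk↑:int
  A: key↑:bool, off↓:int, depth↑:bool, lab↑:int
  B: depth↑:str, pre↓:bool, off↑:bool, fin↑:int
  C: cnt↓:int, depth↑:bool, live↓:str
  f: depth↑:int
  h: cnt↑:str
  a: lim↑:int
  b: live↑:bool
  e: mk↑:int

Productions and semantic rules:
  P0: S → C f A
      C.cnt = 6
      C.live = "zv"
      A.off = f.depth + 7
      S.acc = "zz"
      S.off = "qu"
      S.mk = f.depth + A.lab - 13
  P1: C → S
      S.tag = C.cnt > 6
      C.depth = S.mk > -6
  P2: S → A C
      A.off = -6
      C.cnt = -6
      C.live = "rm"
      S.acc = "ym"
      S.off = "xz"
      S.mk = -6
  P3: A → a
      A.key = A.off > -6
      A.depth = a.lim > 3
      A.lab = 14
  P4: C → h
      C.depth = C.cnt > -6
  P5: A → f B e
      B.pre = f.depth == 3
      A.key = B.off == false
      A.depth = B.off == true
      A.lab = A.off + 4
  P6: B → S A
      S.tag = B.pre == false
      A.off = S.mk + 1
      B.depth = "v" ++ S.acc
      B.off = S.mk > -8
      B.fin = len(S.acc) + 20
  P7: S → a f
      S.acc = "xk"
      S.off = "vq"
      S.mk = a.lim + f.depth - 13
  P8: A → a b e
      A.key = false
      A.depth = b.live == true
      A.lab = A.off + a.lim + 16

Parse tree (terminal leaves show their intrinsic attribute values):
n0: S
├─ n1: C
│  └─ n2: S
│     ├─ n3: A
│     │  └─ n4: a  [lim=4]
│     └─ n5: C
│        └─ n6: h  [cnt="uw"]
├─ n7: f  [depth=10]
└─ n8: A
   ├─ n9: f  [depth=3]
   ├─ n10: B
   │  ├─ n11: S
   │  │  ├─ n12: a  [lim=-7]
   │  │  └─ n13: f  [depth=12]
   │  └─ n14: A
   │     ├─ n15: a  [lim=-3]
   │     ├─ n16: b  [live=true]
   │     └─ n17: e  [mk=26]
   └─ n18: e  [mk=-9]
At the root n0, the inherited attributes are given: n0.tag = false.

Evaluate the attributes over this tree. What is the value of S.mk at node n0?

1. n0.tag = false  [given at root]
2. n1.cnt = 6  [6]
3. n1.live = "zv"  ["zv"]
4. n2.tag = false  [C.cnt > 6]
5. n3.off = -6  [-6]
6. n4.lim = 4  [terminal]
7. n3.key = false  [A.off > -6]
8. n3.depth = true  [a.lim > 3]
9. n3.lab = 14  [14]
10. n5.cnt = -6  [-6]
11. n5.live = "rm"  ["rm"]
12. n6.cnt = "uw"  [terminal]
13. n5.depth = false  [C.cnt > -6]
14. n2.acc = "ym"  ["ym"]
15. n2.off = "xz"  ["xz"]
16. n2.mk = -6  [-6]
17. n1.depth = false  [S.mk > -6]
18. n7.depth = 10  [terminal]
19. n8.off = 17  [f.depth + 7]
20. n9.depth = 3  [terminal]
21. n10.pre = true  [f.depth == 3]
22. n11.tag = false  [B.pre == false]
23. n12.lim = -7  [terminal]
24. n13.depth = 12  [terminal]
25. n11.acc = "xk"  ["xk"]
26. n11.off = "vq"  ["vq"]
27. n11.mk = -8  [a.lim + f.depth - 13]
28. n14.off = -7  [S.mk + 1]
29. n15.lim = -3  [terminal]
30. n16.live = true  [terminal]
31. n17.mk = 26  [terminal]
32. n14.key = false  [false]
33. n14.depth = true  [b.live == true]
34. n14.lab = 6  [A.off + a.lim + 16]
35. n10.depth = "vxk"  ["v" ++ S.acc]
36. n10.off = false  [S.mk > -8]
37. n10.fin = 22  [len(S.acc) + 20]
38. n18.mk = -9  [terminal]
39. n8.key = true  [B.off == false]
40. n8.depth = false  [B.off == true]
41. n8.lab = 21  [A.off + 4]
42. n0.acc = "zz"  ["zz"]
43. n0.off = "qu"  ["qu"]
44. n0.mk = 18  [f.depth + A.lab - 13]

18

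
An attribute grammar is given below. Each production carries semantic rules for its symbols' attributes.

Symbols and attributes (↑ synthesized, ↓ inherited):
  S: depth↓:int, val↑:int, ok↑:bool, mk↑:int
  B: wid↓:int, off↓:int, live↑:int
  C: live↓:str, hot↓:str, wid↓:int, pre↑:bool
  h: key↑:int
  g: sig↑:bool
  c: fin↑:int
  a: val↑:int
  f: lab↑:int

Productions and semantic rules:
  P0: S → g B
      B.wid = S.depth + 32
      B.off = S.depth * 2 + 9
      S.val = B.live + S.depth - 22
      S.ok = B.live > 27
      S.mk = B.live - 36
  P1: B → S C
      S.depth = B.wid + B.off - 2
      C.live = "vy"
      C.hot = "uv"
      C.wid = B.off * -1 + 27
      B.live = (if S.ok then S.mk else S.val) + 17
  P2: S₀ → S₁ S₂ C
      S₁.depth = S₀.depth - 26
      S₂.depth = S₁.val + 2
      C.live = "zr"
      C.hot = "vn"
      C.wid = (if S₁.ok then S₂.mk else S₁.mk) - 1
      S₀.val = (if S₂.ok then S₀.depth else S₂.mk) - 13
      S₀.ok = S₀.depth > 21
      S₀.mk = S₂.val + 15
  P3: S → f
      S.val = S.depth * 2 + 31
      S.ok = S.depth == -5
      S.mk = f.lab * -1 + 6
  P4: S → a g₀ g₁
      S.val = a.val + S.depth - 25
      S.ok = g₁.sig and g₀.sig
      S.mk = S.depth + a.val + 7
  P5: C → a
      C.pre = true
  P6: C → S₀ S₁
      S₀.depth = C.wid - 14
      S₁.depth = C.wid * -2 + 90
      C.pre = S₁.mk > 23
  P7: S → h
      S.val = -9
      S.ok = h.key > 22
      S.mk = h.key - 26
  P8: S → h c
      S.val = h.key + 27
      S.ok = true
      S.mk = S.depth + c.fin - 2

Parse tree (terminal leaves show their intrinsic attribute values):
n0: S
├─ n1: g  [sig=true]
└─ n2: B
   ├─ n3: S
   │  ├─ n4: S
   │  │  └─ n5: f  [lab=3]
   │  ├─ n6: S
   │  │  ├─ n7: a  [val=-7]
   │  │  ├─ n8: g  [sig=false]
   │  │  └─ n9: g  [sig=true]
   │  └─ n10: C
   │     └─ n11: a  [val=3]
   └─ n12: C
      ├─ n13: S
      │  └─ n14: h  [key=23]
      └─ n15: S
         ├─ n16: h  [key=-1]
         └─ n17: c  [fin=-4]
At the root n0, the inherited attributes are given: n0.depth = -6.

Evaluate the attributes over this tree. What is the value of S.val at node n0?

-1

1. n0.depth = -6  [given at root]
2. n1.sig = true  [terminal]
3. n2.wid = 26  [S.depth + 32]
4. n2.off = -3  [S.depth * 2 + 9]
5. n3.depth = 21  [B.wid + B.off - 2]
6. n4.depth = -5  [S₀.depth - 26]
7. n5.lab = 3  [terminal]
8. n4.val = 21  [S.depth * 2 + 31]
9. n4.ok = true  [S.depth == -5]
10. n4.mk = 3  [f.lab * -1 + 6]
11. n6.depth = 23  [S₁.val + 2]
12. n7.val = -7  [terminal]
13. n8.sig = false  [terminal]
14. n9.sig = true  [terminal]
15. n6.val = -9  [a.val + S.depth - 25]
16. n6.ok = false  [g₁.sig and g₀.sig]
17. n6.mk = 23  [S.depth + a.val + 7]
18. n10.live = "zr"  ["zr"]
19. n10.hot = "vn"  ["vn"]
20. n10.wid = 22  [(if S₁.ok then S₂.mk else S₁.mk) - 1]
21. n11.val = 3  [terminal]
22. n10.pre = true  [true]
23. n3.val = 10  [(if S₂.ok then S₀.depth else S₂.mk) - 13]
24. n3.ok = false  [S₀.depth > 21]
25. n3.mk = 6  [S₂.val + 15]
26. n12.live = "vy"  ["vy"]
27. n12.hot = "uv"  ["uv"]
28. n12.wid = 30  [B.off * -1 + 27]
29. n13.depth = 16  [C.wid - 14]
30. n14.key = 23  [terminal]
31. n13.val = -9  [-9]
32. n13.ok = true  [h.key > 22]
33. n13.mk = -3  [h.key - 26]
34. n15.depth = 30  [C.wid * -2 + 90]
35. n16.key = -1  [terminal]
36. n17.fin = -4  [terminal]
37. n15.val = 26  [h.key + 27]
38. n15.ok = true  [true]
39. n15.mk = 24  [S.depth + c.fin - 2]
40. n12.pre = true  [S₁.mk > 23]
41. n2.live = 27  [(if S.ok then S.mk else S.val) + 17]
42. n0.val = -1  [B.live + S.depth - 22]
43. n0.ok = false  [B.live > 27]
44. n0.mk = -9  [B.live - 36]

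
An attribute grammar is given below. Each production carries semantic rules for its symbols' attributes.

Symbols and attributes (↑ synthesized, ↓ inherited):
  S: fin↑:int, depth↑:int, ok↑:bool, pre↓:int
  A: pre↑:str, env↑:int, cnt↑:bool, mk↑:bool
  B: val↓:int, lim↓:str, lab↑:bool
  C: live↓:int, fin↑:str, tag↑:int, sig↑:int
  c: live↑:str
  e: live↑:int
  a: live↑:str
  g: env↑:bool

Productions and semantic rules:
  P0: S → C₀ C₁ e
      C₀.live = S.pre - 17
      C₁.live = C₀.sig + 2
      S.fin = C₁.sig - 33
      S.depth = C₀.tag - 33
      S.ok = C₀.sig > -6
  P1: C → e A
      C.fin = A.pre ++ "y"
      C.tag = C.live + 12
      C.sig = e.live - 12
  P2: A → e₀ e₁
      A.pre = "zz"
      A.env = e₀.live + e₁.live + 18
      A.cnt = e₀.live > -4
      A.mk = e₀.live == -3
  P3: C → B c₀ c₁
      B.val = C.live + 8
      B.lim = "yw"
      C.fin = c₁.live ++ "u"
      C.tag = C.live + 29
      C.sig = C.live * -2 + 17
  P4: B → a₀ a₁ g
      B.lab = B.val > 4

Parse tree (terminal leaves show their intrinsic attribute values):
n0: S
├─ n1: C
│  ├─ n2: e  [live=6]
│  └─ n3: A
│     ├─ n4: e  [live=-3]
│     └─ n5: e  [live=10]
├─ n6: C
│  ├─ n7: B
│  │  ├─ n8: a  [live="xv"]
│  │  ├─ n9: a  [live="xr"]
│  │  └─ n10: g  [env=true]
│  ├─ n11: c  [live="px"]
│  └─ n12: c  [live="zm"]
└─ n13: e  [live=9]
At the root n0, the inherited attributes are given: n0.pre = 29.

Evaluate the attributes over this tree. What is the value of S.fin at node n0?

1. n0.pre = 29  [given at root]
2. n1.live = 12  [S.pre - 17]
3. n2.live = 6  [terminal]
4. n4.live = -3  [terminal]
5. n5.live = 10  [terminal]
6. n3.pre = "zz"  ["zz"]
7. n3.env = 25  [e₀.live + e₁.live + 18]
8. n3.cnt = true  [e₀.live > -4]
9. n3.mk = true  [e₀.live == -3]
10. n1.fin = "zzy"  [A.pre ++ "y"]
11. n1.tag = 24  [C.live + 12]
12. n1.sig = -6  [e.live - 12]
13. n6.live = -4  [C₀.sig + 2]
14. n7.val = 4  [C.live + 8]
15. n7.lim = "yw"  ["yw"]
16. n8.live = "xv"  [terminal]
17. n9.live = "xr"  [terminal]
18. n10.env = true  [terminal]
19. n7.lab = false  [B.val > 4]
20. n11.live = "px"  [terminal]
21. n12.live = "zm"  [terminal]
22. n6.fin = "zmu"  [c₁.live ++ "u"]
23. n6.tag = 25  [C.live + 29]
24. n6.sig = 25  [C.live * -2 + 17]
25. n13.live = 9  [terminal]
26. n0.fin = -8  [C₁.sig - 33]
27. n0.depth = -9  [C₀.tag - 33]
28. n0.ok = false  [C₀.sig > -6]

-8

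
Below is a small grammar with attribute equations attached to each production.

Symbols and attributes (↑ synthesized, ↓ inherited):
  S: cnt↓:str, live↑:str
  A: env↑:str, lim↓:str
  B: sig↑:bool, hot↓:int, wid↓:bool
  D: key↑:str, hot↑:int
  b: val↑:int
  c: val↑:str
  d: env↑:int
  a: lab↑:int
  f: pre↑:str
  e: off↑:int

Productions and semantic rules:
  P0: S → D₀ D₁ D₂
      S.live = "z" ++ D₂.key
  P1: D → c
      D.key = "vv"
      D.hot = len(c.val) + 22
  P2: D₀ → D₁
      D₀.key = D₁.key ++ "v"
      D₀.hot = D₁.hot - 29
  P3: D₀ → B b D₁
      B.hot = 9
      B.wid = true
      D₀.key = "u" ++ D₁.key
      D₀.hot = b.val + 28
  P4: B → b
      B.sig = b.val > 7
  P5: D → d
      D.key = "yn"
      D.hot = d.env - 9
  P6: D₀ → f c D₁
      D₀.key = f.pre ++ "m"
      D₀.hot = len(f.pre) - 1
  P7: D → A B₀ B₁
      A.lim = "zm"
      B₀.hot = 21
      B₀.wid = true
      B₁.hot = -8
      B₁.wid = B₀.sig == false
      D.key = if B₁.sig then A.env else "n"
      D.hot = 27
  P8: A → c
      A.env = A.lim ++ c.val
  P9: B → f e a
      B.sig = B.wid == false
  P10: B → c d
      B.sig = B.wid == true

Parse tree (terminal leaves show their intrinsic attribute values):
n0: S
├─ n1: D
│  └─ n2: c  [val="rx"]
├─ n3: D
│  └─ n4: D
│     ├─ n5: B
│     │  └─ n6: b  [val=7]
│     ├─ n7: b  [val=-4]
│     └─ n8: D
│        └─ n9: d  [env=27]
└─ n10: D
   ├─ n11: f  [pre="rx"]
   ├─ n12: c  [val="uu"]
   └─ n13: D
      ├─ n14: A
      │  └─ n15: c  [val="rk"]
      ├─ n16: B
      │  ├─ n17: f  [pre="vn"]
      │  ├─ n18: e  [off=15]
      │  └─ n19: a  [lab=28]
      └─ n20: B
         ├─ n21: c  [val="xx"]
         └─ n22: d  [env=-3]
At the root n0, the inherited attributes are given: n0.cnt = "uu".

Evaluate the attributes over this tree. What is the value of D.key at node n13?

1. n0.cnt = "uu"  [given at root]
2. n2.val = "rx"  [terminal]
3. n1.key = "vv"  ["vv"]
4. n1.hot = 24  [len(c.val) + 22]
5. n5.hot = 9  [9]
6. n5.wid = true  [true]
7. n6.val = 7  [terminal]
8. n5.sig = false  [b.val > 7]
9. n7.val = -4  [terminal]
10. n9.env = 27  [terminal]
11. n8.key = "yn"  ["yn"]
12. n8.hot = 18  [d.env - 9]
13. n4.key = "uyn"  ["u" ++ D₁.key]
14. n4.hot = 24  [b.val + 28]
15. n3.key = "uynv"  [D₁.key ++ "v"]
16. n3.hot = -5  [D₁.hot - 29]
17. n11.pre = "rx"  [terminal]
18. n12.val = "uu"  [terminal]
19. n14.lim = "zm"  ["zm"]
20. n15.val = "rk"  [terminal]
21. n14.env = "zmrk"  [A.lim ++ c.val]
22. n16.hot = 21  [21]
23. n16.wid = true  [true]
24. n17.pre = "vn"  [terminal]
25. n18.off = 15  [terminal]
26. n19.lab = 28  [terminal]
27. n16.sig = false  [B.wid == false]
28. n20.hot = -8  [-8]
29. n20.wid = true  [B₀.sig == false]
30. n21.val = "xx"  [terminal]
31. n22.env = -3  [terminal]
32. n20.sig = true  [B.wid == true]
33. n13.key = "zmrk"  [if B₁.sig then A.env else "n"]
34. n13.hot = 27  [27]
35. n10.key = "rxm"  [f.pre ++ "m"]
36. n10.hot = 1  [len(f.pre) - 1]
37. n0.live = "zrxm"  ["z" ++ D₂.key]

"zmrk"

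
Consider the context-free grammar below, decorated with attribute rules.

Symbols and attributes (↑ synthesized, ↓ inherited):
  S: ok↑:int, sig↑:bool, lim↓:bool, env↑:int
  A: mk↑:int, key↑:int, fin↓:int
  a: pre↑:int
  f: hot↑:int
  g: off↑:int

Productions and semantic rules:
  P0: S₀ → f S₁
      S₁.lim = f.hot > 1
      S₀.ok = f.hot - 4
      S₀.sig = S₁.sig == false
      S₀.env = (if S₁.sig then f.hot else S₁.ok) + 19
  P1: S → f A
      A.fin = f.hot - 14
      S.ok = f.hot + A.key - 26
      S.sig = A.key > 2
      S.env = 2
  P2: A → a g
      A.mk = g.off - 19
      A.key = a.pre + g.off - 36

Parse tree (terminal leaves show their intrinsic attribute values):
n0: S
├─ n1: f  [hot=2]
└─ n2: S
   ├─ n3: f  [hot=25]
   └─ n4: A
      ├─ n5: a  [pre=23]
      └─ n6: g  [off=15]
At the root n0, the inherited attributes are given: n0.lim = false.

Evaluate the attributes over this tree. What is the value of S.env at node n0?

1. n0.lim = false  [given at root]
2. n1.hot = 2  [terminal]
3. n2.lim = true  [f.hot > 1]
4. n3.hot = 25  [terminal]
5. n4.fin = 11  [f.hot - 14]
6. n5.pre = 23  [terminal]
7. n6.off = 15  [terminal]
8. n4.mk = -4  [g.off - 19]
9. n4.key = 2  [a.pre + g.off - 36]
10. n2.ok = 1  [f.hot + A.key - 26]
11. n2.sig = false  [A.key > 2]
12. n2.env = 2  [2]
13. n0.ok = -2  [f.hot - 4]
14. n0.sig = true  [S₁.sig == false]
15. n0.env = 20  [(if S₁.sig then f.hot else S₁.ok) + 19]

20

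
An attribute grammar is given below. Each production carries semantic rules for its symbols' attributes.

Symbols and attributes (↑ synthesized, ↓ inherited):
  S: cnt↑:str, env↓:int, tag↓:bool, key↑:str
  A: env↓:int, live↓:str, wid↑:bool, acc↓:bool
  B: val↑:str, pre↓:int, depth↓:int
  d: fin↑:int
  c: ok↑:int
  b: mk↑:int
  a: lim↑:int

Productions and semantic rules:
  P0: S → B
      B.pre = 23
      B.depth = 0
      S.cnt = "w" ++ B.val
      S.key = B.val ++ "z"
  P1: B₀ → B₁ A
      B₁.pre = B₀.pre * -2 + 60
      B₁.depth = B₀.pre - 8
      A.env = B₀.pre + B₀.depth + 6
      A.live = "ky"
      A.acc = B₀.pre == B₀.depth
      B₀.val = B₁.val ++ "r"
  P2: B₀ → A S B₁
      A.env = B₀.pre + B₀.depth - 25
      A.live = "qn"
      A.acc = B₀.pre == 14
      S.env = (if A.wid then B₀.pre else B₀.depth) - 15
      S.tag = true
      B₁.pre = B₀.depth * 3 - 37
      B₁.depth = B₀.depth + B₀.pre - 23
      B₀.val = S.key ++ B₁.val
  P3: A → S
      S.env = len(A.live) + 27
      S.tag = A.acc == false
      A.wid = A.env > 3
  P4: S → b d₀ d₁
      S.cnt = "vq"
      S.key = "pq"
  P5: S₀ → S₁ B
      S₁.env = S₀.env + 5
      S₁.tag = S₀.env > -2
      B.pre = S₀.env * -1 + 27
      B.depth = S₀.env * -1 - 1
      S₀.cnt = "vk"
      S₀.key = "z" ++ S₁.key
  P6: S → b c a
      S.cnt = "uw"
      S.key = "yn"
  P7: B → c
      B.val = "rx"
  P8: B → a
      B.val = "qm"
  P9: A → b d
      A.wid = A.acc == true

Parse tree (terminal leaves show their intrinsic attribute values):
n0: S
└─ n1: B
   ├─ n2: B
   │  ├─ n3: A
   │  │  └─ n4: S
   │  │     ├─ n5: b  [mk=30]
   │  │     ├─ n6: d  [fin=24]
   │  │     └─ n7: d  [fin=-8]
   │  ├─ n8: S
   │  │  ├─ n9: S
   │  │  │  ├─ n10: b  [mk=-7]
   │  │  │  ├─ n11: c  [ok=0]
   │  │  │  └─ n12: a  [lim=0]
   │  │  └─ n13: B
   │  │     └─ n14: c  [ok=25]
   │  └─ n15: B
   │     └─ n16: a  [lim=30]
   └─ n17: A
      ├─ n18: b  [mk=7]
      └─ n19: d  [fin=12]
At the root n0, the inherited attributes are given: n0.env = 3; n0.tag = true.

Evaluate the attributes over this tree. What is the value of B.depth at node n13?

1. n0.env = 3  [given at root]
2. n0.tag = true  [given at root]
3. n1.pre = 23  [23]
4. n1.depth = 0  [0]
5. n2.pre = 14  [B₀.pre * -2 + 60]
6. n2.depth = 15  [B₀.pre - 8]
7. n3.env = 4  [B₀.pre + B₀.depth - 25]
8. n3.live = "qn"  ["qn"]
9. n3.acc = true  [B₀.pre == 14]
10. n4.env = 29  [len(A.live) + 27]
11. n4.tag = false  [A.acc == false]
12. n5.mk = 30  [terminal]
13. n6.fin = 24  [terminal]
14. n7.fin = -8  [terminal]
15. n4.cnt = "vq"  ["vq"]
16. n4.key = "pq"  ["pq"]
17. n3.wid = true  [A.env > 3]
18. n8.env = -1  [(if A.wid then B₀.pre else B₀.depth) - 15]
19. n8.tag = true  [true]
20. n9.env = 4  [S₀.env + 5]
21. n9.tag = true  [S₀.env > -2]
22. n10.mk = -7  [terminal]
23. n11.ok = 0  [terminal]
24. n12.lim = 0  [terminal]
25. n9.cnt = "uw"  ["uw"]
26. n9.key = "yn"  ["yn"]
27. n13.pre = 28  [S₀.env * -1 + 27]
28. n13.depth = 0  [S₀.env * -1 - 1]
29. n14.ok = 25  [terminal]
30. n13.val = "rx"  ["rx"]
31. n8.cnt = "vk"  ["vk"]
32. n8.key = "zyn"  ["z" ++ S₁.key]
33. n15.pre = 8  [B₀.depth * 3 - 37]
34. n15.depth = 6  [B₀.depth + B₀.pre - 23]
35. n16.lim = 30  [terminal]
36. n15.val = "qm"  ["qm"]
37. n2.val = "zynqm"  [S.key ++ B₁.val]
38. n17.env = 29  [B₀.pre + B₀.depth + 6]
39. n17.live = "ky"  ["ky"]
40. n17.acc = false  [B₀.pre == B₀.depth]
41. n18.mk = 7  [terminal]
42. n19.fin = 12  [terminal]
43. n17.wid = false  [A.acc == true]
44. n1.val = "zynqmr"  [B₁.val ++ "r"]
45. n0.cnt = "wzynqmr"  ["w" ++ B.val]
46. n0.key = "zynqmrz"  [B.val ++ "z"]

0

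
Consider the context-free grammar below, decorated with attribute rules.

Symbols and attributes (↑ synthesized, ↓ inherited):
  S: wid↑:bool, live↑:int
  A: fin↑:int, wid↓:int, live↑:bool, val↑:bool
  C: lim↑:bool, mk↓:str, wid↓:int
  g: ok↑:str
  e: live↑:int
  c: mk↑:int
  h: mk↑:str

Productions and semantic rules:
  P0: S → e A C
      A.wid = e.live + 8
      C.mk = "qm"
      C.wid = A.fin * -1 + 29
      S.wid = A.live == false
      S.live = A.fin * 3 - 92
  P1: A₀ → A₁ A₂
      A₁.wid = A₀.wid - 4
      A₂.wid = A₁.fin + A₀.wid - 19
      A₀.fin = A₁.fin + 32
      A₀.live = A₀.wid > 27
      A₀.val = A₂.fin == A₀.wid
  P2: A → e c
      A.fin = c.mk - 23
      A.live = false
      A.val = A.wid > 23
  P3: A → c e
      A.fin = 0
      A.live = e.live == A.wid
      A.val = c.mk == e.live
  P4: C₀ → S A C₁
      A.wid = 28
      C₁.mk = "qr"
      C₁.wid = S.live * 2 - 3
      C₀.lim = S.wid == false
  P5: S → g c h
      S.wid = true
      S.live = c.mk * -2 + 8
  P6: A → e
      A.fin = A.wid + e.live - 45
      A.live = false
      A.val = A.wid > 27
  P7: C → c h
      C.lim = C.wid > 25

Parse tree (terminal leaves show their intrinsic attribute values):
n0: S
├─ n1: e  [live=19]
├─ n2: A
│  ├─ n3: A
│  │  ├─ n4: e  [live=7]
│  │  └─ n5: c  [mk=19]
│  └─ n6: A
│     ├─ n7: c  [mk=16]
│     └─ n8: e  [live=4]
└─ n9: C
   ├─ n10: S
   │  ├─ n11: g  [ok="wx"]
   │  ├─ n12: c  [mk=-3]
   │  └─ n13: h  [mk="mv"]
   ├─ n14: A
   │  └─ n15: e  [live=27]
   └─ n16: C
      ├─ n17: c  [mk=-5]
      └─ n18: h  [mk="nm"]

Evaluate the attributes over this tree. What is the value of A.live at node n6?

true

1. n1.live = 19  [terminal]
2. n2.wid = 27  [e.live + 8]
3. n3.wid = 23  [A₀.wid - 4]
4. n4.live = 7  [terminal]
5. n5.mk = 19  [terminal]
6. n3.fin = -4  [c.mk - 23]
7. n3.live = false  [false]
8. n3.val = false  [A.wid > 23]
9. n6.wid = 4  [A₁.fin + A₀.wid - 19]
10. n7.mk = 16  [terminal]
11. n8.live = 4  [terminal]
12. n6.fin = 0  [0]
13. n6.live = true  [e.live == A.wid]
14. n6.val = false  [c.mk == e.live]
15. n2.fin = 28  [A₁.fin + 32]
16. n2.live = false  [A₀.wid > 27]
17. n2.val = false  [A₂.fin == A₀.wid]
18. n9.mk = "qm"  ["qm"]
19. n9.wid = 1  [A.fin * -1 + 29]
20. n11.ok = "wx"  [terminal]
21. n12.mk = -3  [terminal]
22. n13.mk = "mv"  [terminal]
23. n10.wid = true  [true]
24. n10.live = 14  [c.mk * -2 + 8]
25. n14.wid = 28  [28]
26. n15.live = 27  [terminal]
27. n14.fin = 10  [A.wid + e.live - 45]
28. n14.live = false  [false]
29. n14.val = true  [A.wid > 27]
30. n16.mk = "qr"  ["qr"]
31. n16.wid = 25  [S.live * 2 - 3]
32. n17.mk = -5  [terminal]
33. n18.mk = "nm"  [terminal]
34. n16.lim = false  [C.wid > 25]
35. n9.lim = false  [S.wid == false]
36. n0.wid = true  [A.live == false]
37. n0.live = -8  [A.fin * 3 - 92]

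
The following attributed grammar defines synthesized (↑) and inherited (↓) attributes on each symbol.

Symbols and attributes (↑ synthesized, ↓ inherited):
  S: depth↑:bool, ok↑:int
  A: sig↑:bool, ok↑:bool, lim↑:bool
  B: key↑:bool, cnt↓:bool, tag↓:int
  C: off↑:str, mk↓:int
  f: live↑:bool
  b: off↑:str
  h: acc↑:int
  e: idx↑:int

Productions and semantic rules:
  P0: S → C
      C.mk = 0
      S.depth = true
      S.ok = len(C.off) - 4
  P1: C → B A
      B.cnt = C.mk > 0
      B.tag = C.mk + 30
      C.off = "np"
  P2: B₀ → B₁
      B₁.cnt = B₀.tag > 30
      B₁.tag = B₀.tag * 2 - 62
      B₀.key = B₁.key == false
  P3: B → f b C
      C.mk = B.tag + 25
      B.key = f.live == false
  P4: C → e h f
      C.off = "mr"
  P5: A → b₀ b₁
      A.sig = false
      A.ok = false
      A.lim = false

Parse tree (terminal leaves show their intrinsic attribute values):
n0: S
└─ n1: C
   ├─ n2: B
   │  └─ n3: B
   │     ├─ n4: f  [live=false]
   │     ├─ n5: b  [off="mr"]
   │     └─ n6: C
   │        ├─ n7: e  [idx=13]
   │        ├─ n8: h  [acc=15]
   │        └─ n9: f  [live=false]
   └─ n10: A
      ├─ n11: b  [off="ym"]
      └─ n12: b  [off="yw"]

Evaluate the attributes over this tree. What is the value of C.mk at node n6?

23

1. n1.mk = 0  [0]
2. n2.cnt = false  [C.mk > 0]
3. n2.tag = 30  [C.mk + 30]
4. n3.cnt = false  [B₀.tag > 30]
5. n3.tag = -2  [B₀.tag * 2 - 62]
6. n4.live = false  [terminal]
7. n5.off = "mr"  [terminal]
8. n6.mk = 23  [B.tag + 25]
9. n7.idx = 13  [terminal]
10. n8.acc = 15  [terminal]
11. n9.live = false  [terminal]
12. n6.off = "mr"  ["mr"]
13. n3.key = true  [f.live == false]
14. n2.key = false  [B₁.key == false]
15. n11.off = "ym"  [terminal]
16. n12.off = "yw"  [terminal]
17. n10.sig = false  [false]
18. n10.ok = false  [false]
19. n10.lim = false  [false]
20. n1.off = "np"  ["np"]
21. n0.depth = true  [true]
22. n0.ok = -2  [len(C.off) - 4]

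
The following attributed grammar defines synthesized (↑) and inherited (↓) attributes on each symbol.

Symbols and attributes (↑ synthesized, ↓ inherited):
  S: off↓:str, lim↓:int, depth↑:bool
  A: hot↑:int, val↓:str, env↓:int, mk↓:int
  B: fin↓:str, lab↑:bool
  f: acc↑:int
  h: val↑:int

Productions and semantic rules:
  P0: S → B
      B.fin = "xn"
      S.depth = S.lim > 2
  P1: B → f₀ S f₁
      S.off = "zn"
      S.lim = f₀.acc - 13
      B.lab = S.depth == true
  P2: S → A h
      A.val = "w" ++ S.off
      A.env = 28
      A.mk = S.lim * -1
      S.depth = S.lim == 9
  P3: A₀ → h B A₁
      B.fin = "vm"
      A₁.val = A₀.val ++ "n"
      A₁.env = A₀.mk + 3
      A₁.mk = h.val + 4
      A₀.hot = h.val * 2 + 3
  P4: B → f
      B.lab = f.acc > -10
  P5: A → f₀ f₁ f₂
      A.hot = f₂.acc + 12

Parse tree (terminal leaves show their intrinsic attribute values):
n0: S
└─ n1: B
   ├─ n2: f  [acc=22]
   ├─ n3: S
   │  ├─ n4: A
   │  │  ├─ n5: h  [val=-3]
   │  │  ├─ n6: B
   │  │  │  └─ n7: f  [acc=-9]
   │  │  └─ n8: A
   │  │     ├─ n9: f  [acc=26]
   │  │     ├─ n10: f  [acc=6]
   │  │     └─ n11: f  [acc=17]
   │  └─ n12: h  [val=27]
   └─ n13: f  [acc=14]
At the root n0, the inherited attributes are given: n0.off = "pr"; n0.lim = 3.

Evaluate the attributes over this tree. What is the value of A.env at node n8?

-6

1. n0.off = "pr"  [given at root]
2. n0.lim = 3  [given at root]
3. n1.fin = "xn"  ["xn"]
4. n2.acc = 22  [terminal]
5. n3.off = "zn"  ["zn"]
6. n3.lim = 9  [f₀.acc - 13]
7. n4.val = "wzn"  ["w" ++ S.off]
8. n4.env = 28  [28]
9. n4.mk = -9  [S.lim * -1]
10. n5.val = -3  [terminal]
11. n6.fin = "vm"  ["vm"]
12. n7.acc = -9  [terminal]
13. n6.lab = true  [f.acc > -10]
14. n8.val = "wznn"  [A₀.val ++ "n"]
15. n8.env = -6  [A₀.mk + 3]
16. n8.mk = 1  [h.val + 4]
17. n9.acc = 26  [terminal]
18. n10.acc = 6  [terminal]
19. n11.acc = 17  [terminal]
20. n8.hot = 29  [f₂.acc + 12]
21. n4.hot = -3  [h.val * 2 + 3]
22. n12.val = 27  [terminal]
23. n3.depth = true  [S.lim == 9]
24. n13.acc = 14  [terminal]
25. n1.lab = true  [S.depth == true]
26. n0.depth = true  [S.lim > 2]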